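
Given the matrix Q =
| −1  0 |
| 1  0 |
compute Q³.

Q² = [[1, 0], [−1, 0]]
Q³ = [[−1, 0], [1, 0]]

[[−1, 0], [1, 0]]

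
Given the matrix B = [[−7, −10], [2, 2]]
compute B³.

tr B = −5 and det B = 6, so the characteristic polynomial is λ² − (−5)λ + (6) with roots −3 and −2.
Eigenvectors give P = [[5, 2], [−2, −1]] with P⁻¹ = [[1, 2], [−2, −5]], and B = P·diag(−3, −2)·P⁻¹.
Then B³ = P·diag(−27, −8)·P⁻¹ = [[−135, −16], [54, 8]] · [[1, 2], [−2, −5]] = [[−103, −190], [38, 68]].

[[−103, −190], [38, 68]]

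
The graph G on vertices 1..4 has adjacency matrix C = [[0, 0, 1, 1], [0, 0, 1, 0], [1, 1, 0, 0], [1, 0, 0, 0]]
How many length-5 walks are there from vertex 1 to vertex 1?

The number of length-5 walks from vertex 1 to vertex 1 is entry (1,1) of C⁵, where C is the adjacency matrix.
C² = [[2, 1, 0, 0], [1, 1, 0, 0], [0, 0, 2, 1], [0, 0, 1, 1]]
C³ = [[0, 0, 3, 2], [0, 0, 2, 1], [3, 2, 0, 0], [2, 1, 0, 0]]
C⁴ = [[5, 3, 0, 0], [3, 2, 0, 0], [0, 0, 5, 3], [0, 0, 3, 2]]
C⁵ = [[0, 0, 8, 5], [0, 0, 5, 3], [8, 5, 0, 0], [5, 3, 0, 0]]

0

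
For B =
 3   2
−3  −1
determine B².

[[3, 4], [−6, −5]]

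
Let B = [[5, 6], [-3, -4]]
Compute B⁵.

[[65, 66], [-33, -34]]

tr B = 1 and det B = -2, so the characteristic polynomial is λ² − (1)λ + (-2) with roots 2 and -1.
Eigenvectors give P = [[2, 1], [-1, -1]] with P⁻¹ = [[1, 1], [-1, -2]], and B = P·diag(2, -1)·P⁻¹.
Then B⁵ = P·diag(32, -1)·P⁻¹ = [[64, -1], [-32, 1]] · [[1, 1], [-1, -2]] = [[65, 66], [-33, -34]].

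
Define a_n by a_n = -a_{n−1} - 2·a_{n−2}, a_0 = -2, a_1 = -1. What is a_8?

25

With companion matrix Q = [[-1, -2], [1, 0]], [a_n, a_{n−1}]ᵀ = Q·[a_{n−1}, a_{n−2}]ᵀ, so [a_8, a_7]ᵀ = Q⁷·[a_1, a_0]ᵀ.
Q⁷ = [[3, -14], [7, 10]], giving [a_8, a_7]ᵀ = [[25], [-27]].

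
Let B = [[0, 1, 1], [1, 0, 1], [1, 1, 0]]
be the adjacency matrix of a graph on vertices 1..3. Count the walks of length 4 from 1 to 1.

The number of length-4 walks from vertex 1 to vertex 1 is entry (1,1) of B⁴, where B is the adjacency matrix.
B² = [[2, 1, 1], [1, 2, 1], [1, 1, 2]]
B³ = [[2, 3, 3], [3, 2, 3], [3, 3, 2]]
B⁴ = [[6, 5, 5], [5, 6, 5], [5, 5, 6]]

6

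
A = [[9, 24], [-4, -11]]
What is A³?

tr A = -2 and det A = -3, so the characteristic polynomial is λ² − (-2)λ + (-3) with roots -3 and 1.
Eigenvectors give P = [[-2, 3], [1, -1]] with P⁻¹ = [[1, 3], [1, 2]], and A = P·diag(-3, 1)·P⁻¹.
Then A³ = P·diag(-27, 1)·P⁻¹ = [[54, 3], [-27, -1]] · [[1, 3], [1, 2]] = [[57, 168], [-28, -83]].

[[57, 168], [-28, -83]]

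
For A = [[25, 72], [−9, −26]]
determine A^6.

tr A = −1 and det A = −2, so the characteristic polynomial is λ² − (−1)λ + (−2) with roots −2 and 1.
Eigenvectors give P = [[8, −3], [−3, 1]] with P⁻¹ = [[−1, −3], [−3, −8]], and A = P·diag(−2, 1)·P⁻¹.
Then A^6 = P·diag(64, 1)·P⁻¹ = [[512, −3], [−192, 1]] · [[−1, −3], [−3, −8]] = [[−503, −1512], [189, 568]].

[[−503, −1512], [189, 568]]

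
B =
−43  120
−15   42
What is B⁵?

tr B = −1 and det B = −6, so the characteristic polynomial is λ² − (−1)λ + (−6) with roots −3 and 2.
Eigenvectors give P = [[3, −8], [1, −3]] with P⁻¹ = [[3, −8], [1, −3]], and B = P·diag(−3, 2)·P⁻¹.
Then B⁵ = P·diag(−243, 32)·P⁻¹ = [[−729, −256], [−243, −96]] · [[3, −8], [1, −3]] = [[−2443, 6600], [−825, 2232]].

[[−2443, 6600], [−825, 2232]]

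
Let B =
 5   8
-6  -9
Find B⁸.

[[-19679, -26240], [19680, 26241]]

tr B = -4 and det B = 3, so the characteristic polynomial is λ² − (-4)λ + (3) with roots -1 and -3.
Eigenvectors give P = [[4, -1], [-3, 1]] with P⁻¹ = [[1, 1], [3, 4]], and B = P·diag(-1, -3)·P⁻¹.
Then B⁸ = P·diag(1, 6561)·P⁻¹ = [[4, -6561], [-3, 6561]] · [[1, 1], [3, 4]] = [[-19679, -26240], [19680, 26241]].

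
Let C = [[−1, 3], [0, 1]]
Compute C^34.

[[1, 0], [0, 1]]

C² = I (check: tr C = 0 and det C = −1), so C^34 = I since 34 is even.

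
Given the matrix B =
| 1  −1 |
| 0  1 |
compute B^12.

B = I + N where N = [[0, −1], [0, 0]] is strictly upper-triangular, so N^2 = 0.
(I + N)^12 = I + 12·N = [[1, −12], [0, 1]].

[[1, −12], [0, 1]]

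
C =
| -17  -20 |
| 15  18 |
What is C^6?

tr C = 1 and det C = -6, so the characteristic polynomial is λ² − (1)λ + (-6) with roots 3 and -2.
Eigenvectors give P = [[-1, -4], [1, 3]] with P⁻¹ = [[3, 4], [-1, -1]], and C = P·diag(3, -2)·P⁻¹.
Then C^6 = P·diag(729, 64)·P⁻¹ = [[-729, -256], [729, 192]] · [[3, 4], [-1, -1]] = [[-1931, -2660], [1995, 2724]].

[[-1931, -2660], [1995, 2724]]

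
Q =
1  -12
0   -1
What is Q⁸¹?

Q² = I (check: tr Q = 0 and det Q = -1), so Q⁸¹ = Q since 81 is odd.

[[1, -12], [0, -1]]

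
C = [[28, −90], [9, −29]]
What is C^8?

tr C = −1 and det C = −2, so the characteristic polynomial is λ² − (−1)λ + (−2) with roots 1 and −2.
Eigenvectors give P = [[−10, 3], [−3, 1]] with P⁻¹ = [[−1, 3], [−3, 10]], and C = P·diag(1, −2)·P⁻¹.
Then C^8 = P·diag(1, 256)·P⁻¹ = [[−10, 768], [−3, 256]] · [[−1, 3], [−3, 10]] = [[−2294, 7650], [−765, 2551]].

[[−2294, 7650], [−765, 2551]]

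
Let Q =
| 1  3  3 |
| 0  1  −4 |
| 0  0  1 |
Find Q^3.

[[1, 9, −27], [0, 1, −12], [0, 0, 1]]

Q = I + N where N = [[0, 3, 3], [0, 0, −4], [0, 0, 0]] is strictly upper-triangular, so N^3 = 0.
(I + N)^3 = I + 3·N + 3·N^2 = [[1, 9, −27], [0, 1, −12], [0, 0, 1]].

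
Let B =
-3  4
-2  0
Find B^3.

B^2 = [[1, -12], [6, -8]]
B^3 = [[21, 4], [-2, 24]]

[[21, 4], [-2, 24]]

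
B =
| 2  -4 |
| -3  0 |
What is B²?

[[16, -8], [-6, 12]]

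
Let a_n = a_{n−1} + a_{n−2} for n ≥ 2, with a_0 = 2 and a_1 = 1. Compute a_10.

123

With companion matrix T = [[1, 1], [1, 0]], [a_n, a_{n−1}]ᵀ = T·[a_{n−1}, a_{n−2}]ᵀ, so [a_10, a_9]ᵀ = T⁹·[a_1, a_0]ᵀ.
T⁹ = [[55, 34], [34, 21]], giving [a_10, a_9]ᵀ = [[123], [76]].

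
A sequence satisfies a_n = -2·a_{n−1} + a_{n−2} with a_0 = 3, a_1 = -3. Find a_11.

With companion matrix C = [[-2, 1], [1, 0]], [a_n, a_{n−1}]ᵀ = C·[a_{n−1}, a_{n−2}]ᵀ, so [a_11, a_10]ᵀ = C¹⁰·[a_1, a_0]ᵀ.
C¹⁰ = [[5741, -2378], [-2378, 985]], giving [a_11, a_10]ᵀ = [[-24357], [10089]].

-24357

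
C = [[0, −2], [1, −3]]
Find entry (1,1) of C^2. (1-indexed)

−2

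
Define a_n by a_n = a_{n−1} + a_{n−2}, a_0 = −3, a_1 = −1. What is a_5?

With companion matrix M = [[1, 1], [1, 0]], [a_n, a_{n−1}]ᵀ = M·[a_{n−1}, a_{n−2}]ᵀ, so [a_5, a_4]ᵀ = M⁴·[a_1, a_0]ᵀ.
M⁴ = [[5, 3], [3, 2]], giving [a_5, a_4]ᵀ = [[−14], [−9]].

−14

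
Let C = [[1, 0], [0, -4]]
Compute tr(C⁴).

257

C² = [[1, 0], [0, 16]]
C³ = [[1, 0], [0, -64]]
C⁴ = [[1, 0], [0, 256]]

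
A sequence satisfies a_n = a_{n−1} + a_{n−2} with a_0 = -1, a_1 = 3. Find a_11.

With companion matrix M = [[1, 1], [1, 0]], [a_n, a_{n−1}]ᵀ = M·[a_{n−1}, a_{n−2}]ᵀ, so [a_11, a_10]ᵀ = M¹⁰·[a_1, a_0]ᵀ.
M¹⁰ = [[89, 55], [55, 34]], giving [a_11, a_10]ᵀ = [[212], [131]].

212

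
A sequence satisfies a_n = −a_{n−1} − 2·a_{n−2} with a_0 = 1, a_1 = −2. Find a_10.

With companion matrix T = [[−1, −2], [1, 0]], [a_n, a_{n−1}]ᵀ = T·[a_{n−1}, a_{n−2}]ᵀ, so [a_10, a_9]ᵀ = T^9·[a_1, a_0]ᵀ.
T^9 = [[11, 34], [−17, −6]], giving [a_10, a_9]ᵀ = [[12], [28]].

12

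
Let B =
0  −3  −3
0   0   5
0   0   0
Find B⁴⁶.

[[0, 0, 0], [0, 0, 0], [0, 0, 0]]

B is strictly triangular, hence nilpotent: B³ = 0, so B⁴⁶ = 0.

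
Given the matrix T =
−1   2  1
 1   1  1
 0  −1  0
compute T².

[[3, −1, 1], [0, 2, 2], [−1, −1, −1]]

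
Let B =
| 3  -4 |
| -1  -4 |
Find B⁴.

[[173, 132], [33, 404]]

B² = [[13, 4], [1, 20]]
B³ = [[35, -68], [-17, -84]]
B⁴ = [[173, 132], [33, 404]]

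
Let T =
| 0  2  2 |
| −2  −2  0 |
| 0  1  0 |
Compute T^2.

[[−4, −2, 0], [4, 0, −4], [−2, −2, 0]]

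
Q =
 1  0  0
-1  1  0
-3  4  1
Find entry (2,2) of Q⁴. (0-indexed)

Q = I + N where N = [[0, 0, 0], [-1, 0, 0], [-3, 4, 0]] is strictly lower-triangular, so N³ = 0.
(I + N)⁴ = I + 4·N + 6·N² = [[1, 0, 0], [-4, 1, 0], [-36, 16, 1]].

1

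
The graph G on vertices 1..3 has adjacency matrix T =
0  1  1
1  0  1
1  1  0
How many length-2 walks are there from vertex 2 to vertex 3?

1

The number of length-2 walks from vertex 2 to vertex 3 is entry (2,3) of T², where T is the adjacency matrix.
T² = [[2, 1, 1], [1, 2, 1], [1, 1, 2]]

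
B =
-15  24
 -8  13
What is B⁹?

[[-78735, 118104], [-39368, 59053]]

tr B = -2 and det B = -3, so the characteristic polynomial is λ² − (-2)λ + (-3) with roots 1 and -3.
Eigenvectors give P = [[-3, 2], [-2, 1]] with P⁻¹ = [[1, -2], [2, -3]], and B = P·diag(1, -3)·P⁻¹.
Then B⁹ = P·diag(1, -19683)·P⁻¹ = [[-3, -39366], [-2, -19683]] · [[1, -2], [2, -3]] = [[-78735, 118104], [-39368, 59053]].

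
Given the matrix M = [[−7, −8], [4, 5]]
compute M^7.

[[−4375, −4376], [2188, 2189]]

tr M = −2 and det M = −3, so the characteristic polynomial is λ² − (−2)λ + (−3) with roots −3 and 1.
Eigenvectors give P = [[2, −1], [−1, 1]] with P⁻¹ = [[1, 1], [1, 2]], and M = P·diag(−3, 1)·P⁻¹.
Then M^7 = P·diag(−2187, 1)·P⁻¹ = [[−4374, −1], [2187, 1]] · [[1, 1], [1, 2]] = [[−4375, −4376], [2188, 2189]].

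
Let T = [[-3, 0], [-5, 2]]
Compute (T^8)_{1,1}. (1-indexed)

6561

tr T = -1 and det T = -6, so the characteristic polynomial is λ² − (-1)λ + (-6) with roots -3 and 2.
Eigenvectors give P = [[-1, 0], [-1, 1]] with P⁻¹ = [[-1, 0], [-1, 1]], and T = P·diag(-3, 2)·P⁻¹.
Then T^8 = P·diag(6561, 256)·P⁻¹ = [[-6561, 0], [-6561, 256]] · [[-1, 0], [-1, 1]] = [[6561, 0], [6305, 256]].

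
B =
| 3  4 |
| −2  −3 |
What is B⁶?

B² = I (check: tr B = 0 and det B = −1), so B⁶ = I since 6 is even.

[[1, 0], [0, 1]]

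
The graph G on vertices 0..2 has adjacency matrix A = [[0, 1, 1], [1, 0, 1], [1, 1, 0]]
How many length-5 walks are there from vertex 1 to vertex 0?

The number of length-5 walks from vertex 1 to vertex 0 is entry (1,0) of A⁵, where A is the adjacency matrix.
A² = [[2, 1, 1], [1, 2, 1], [1, 1, 2]]
A³ = [[2, 3, 3], [3, 2, 3], [3, 3, 2]]
A⁴ = [[6, 5, 5], [5, 6, 5], [5, 5, 6]]
A⁵ = [[10, 11, 11], [11, 10, 11], [11, 11, 10]]

11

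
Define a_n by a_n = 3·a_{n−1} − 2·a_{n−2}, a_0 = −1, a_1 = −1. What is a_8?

−1

With companion matrix T = [[3, −2], [1, 0]], [a_n, a_{n−1}]ᵀ = T·[a_{n−1}, a_{n−2}]ᵀ, so [a_8, a_7]ᵀ = T⁷·[a_1, a_0]ᵀ.
T⁷ = [[255, −254], [127, −126]], giving [a_8, a_7]ᵀ = [[−1], [−1]].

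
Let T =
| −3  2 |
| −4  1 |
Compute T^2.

[[1, −4], [8, −7]]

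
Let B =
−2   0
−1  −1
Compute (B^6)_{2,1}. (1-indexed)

63

tr B = −3 and det B = 2, so the characteristic polynomial is λ² − (−3)λ + (2) with roots −1 and −2.
Eigenvectors give P = [[0, 1], [1, 1]] with P⁻¹ = [[−1, 1], [1, 0]], and B = P·diag(−1, −2)·P⁻¹.
Then B^6 = P·diag(1, 64)·P⁻¹ = [[0, 64], [1, 64]] · [[−1, 1], [1, 0]] = [[64, 0], [63, 1]].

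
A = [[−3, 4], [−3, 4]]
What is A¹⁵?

[[−3, 4], [−3, 4]]

A² = A (a projection; rank 1, trace 1), so A¹⁵ = A.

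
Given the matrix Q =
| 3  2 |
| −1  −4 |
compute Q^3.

[[23, 22], [−11, −54]]

Q^2 = [[7, −2], [1, 14]]
Q^3 = [[23, 22], [−11, −54]]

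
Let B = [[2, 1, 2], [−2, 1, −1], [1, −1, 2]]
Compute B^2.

[[4, 1, 7], [−7, 0, −7], [6, −2, 7]]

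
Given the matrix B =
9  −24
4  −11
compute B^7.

[[4377, −13128], [2188, −6563]]

tr B = −2 and det B = −3, so the characteristic polynomial is λ² − (−2)λ + (−3) with roots 1 and −3.
Eigenvectors give P = [[−3, 2], [−1, 1]] with P⁻¹ = [[−1, 2], [−1, 3]], and B = P·diag(1, −3)·P⁻¹.
Then B^7 = P·diag(1, −2187)·P⁻¹ = [[−3, −4374], [−1, −2187]] · [[−1, 2], [−1, 3]] = [[4377, −13128], [2188, −6563]].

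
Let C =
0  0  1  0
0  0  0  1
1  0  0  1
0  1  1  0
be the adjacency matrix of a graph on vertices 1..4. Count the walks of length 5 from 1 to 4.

0

The number of length-5 walks from vertex 1 to vertex 4 is entry (1,4) of C⁵, where C is the adjacency matrix.
C² = [[1, 0, 0, 1], [0, 1, 1, 0], [0, 1, 2, 0], [1, 0, 0, 2]]
C³ = [[0, 1, 2, 0], [1, 0, 0, 2], [2, 0, 0, 3], [0, 2, 3, 0]]
C⁴ = [[2, 0, 0, 3], [0, 2, 3, 0], [0, 3, 5, 0], [3, 0, 0, 5]]
C⁵ = [[0, 3, 5, 0], [3, 0, 0, 5], [5, 0, 0, 8], [0, 5, 8, 0]]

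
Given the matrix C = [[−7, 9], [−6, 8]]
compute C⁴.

tr C = 1 and det C = −2, so the characteristic polynomial is λ² − (1)λ + (−2) with roots 2 and −1.
Eigenvectors give P = [[−1, −3], [−1, −2]] with P⁻¹ = [[2, −3], [−1, 1]], and C = P·diag(2, −1)·P⁻¹.
Then C⁴ = P·diag(16, 1)·P⁻¹ = [[−16, −3], [−16, −2]] · [[2, −3], [−1, 1]] = [[−29, 45], [−30, 46]].

[[−29, 45], [−30, 46]]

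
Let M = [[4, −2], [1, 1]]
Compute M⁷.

[[4246, −4118], [2059, −1931]]

tr M = 5 and det M = 6, so the characteristic polynomial is λ² − (5)λ + (6) with roots 3 and 2.
Eigenvectors give P = [[2, 1], [1, 1]] with P⁻¹ = [[1, −1], [−1, 2]], and M = P·diag(3, 2)·P⁻¹.
Then M⁷ = P·diag(2187, 128)·P⁻¹ = [[4374, 128], [2187, 128]] · [[1, −1], [−1, 2]] = [[4246, −4118], [2059, −1931]].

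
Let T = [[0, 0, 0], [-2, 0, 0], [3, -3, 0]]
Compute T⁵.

T is strictly triangular, hence nilpotent: T³ = 0, so T⁵ = 0.

[[0, 0, 0], [0, 0, 0], [0, 0, 0]]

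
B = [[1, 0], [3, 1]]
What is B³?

B = I + N where N = [[0, 0], [3, 0]] is strictly lower-triangular, so N² = 0.
(I + N)³ = I + 3·N = [[1, 0], [9, 1]].

[[1, 0], [9, 1]]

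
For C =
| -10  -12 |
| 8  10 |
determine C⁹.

tr C = 0 and det C = -4, so the characteristic polynomial is λ² − (0)λ + (-4) with roots 2 and -2.
Eigenvectors give P = [[-1, 3], [1, -2]] with P⁻¹ = [[2, 3], [1, 1]], and C = P·diag(2, -2)·P⁻¹.
Then C⁹ = P·diag(512, -512)·P⁻¹ = [[-512, -1536], [512, 1024]] · [[2, 3], [1, 1]] = [[-2560, -3072], [2048, 2560]].

[[-2560, -3072], [2048, 2560]]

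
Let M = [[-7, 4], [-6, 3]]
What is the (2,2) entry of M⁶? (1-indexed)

-1455

tr M = -4 and det M = 3, so the characteristic polynomial is λ² − (-4)λ + (3) with roots -1 and -3.
Eigenvectors give P = [[-2, 1], [-3, 1]] with P⁻¹ = [[1, -1], [3, -2]], and M = P·diag(-1, -3)·P⁻¹.
Then M⁶ = P·diag(1, 729)·P⁻¹ = [[-2, 729], [-3, 729]] · [[1, -1], [3, -2]] = [[2185, -1456], [2184, -1455]].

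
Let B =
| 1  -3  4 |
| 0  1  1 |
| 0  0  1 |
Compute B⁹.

B = I + N where N = [[0, -3, 4], [0, 0, 1], [0, 0, 0]] is strictly upper-triangular, so N³ = 0.
(I + N)⁹ = I + 9·N + 36·N² = [[1, -27, -72], [0, 1, 9], [0, 0, 1]].

[[1, -27, -72], [0, 1, 9], [0, 0, 1]]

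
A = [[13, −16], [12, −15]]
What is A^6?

tr A = −2 and det A = −3, so the characteristic polynomial is λ² − (−2)λ + (−3) with roots 1 and −3.
Eigenvectors give P = [[4, 1], [3, 1]] with P⁻¹ = [[1, −1], [−3, 4]], and A = P·diag(1, −3)·P⁻¹.
Then A^6 = P·diag(1, 729)·P⁻¹ = [[4, 729], [3, 729]] · [[1, −1], [−3, 4]] = [[−2183, 2912], [−2184, 2913]].

[[−2183, 2912], [−2184, 2913]]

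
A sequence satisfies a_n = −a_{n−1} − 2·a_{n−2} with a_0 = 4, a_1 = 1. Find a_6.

With companion matrix M = [[−1, −2], [1, 0]], [a_n, a_{n−1}]ᵀ = M·[a_{n−1}, a_{n−2}]ᵀ, so [a_6, a_5]ᵀ = M⁵·[a_1, a_0]ᵀ.
M⁵ = [[−5, 2], [−1, −6]], giving [a_6, a_5]ᵀ = [[3], [−25]].

3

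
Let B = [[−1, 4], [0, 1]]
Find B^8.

[[1, 0], [0, 1]]

B² = I (check: tr B = 0 and det B = −1), so B^8 = I since 8 is even.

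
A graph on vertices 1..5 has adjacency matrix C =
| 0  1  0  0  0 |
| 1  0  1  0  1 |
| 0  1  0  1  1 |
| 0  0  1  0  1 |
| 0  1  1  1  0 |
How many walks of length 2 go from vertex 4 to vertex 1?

The number of length-2 walks from vertex 4 to vertex 1 is entry (4,1) of C^2, where C is the adjacency matrix.
C^2 = [[1, 0, 1, 0, 1], [0, 3, 1, 2, 1], [1, 1, 3, 1, 2], [0, 2, 1, 2, 1], [1, 1, 2, 1, 3]]

0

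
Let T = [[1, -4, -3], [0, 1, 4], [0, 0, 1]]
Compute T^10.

[[1, -40, -750], [0, 1, 40], [0, 0, 1]]

T = I + N where N = [[0, -4, -3], [0, 0, 4], [0, 0, 0]] is strictly upper-triangular, so N^3 = 0.
(I + N)^10 = I + 10·N + 45·N^2 = [[1, -40, -750], [0, 1, 40], [0, 0, 1]].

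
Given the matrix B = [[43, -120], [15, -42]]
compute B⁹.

[[181243, -484680], [60585, -162072]]

tr B = 1 and det B = -6, so the characteristic polynomial is λ² − (1)λ + (-6) with roots 3 and -2.
Eigenvectors give P = [[3, 8], [1, 3]] with P⁻¹ = [[3, -8], [-1, 3]], and B = P·diag(3, -2)·P⁻¹.
Then B⁹ = P·diag(19683, -512)·P⁻¹ = [[59049, -4096], [19683, -1536]] · [[3, -8], [-1, 3]] = [[181243, -484680], [60585, -162072]].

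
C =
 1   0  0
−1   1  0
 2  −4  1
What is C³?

[[1, 0, 0], [−3, 1, 0], [18, −12, 1]]

C = I + N where N = [[0, 0, 0], [−1, 0, 0], [2, −4, 0]] is strictly lower-triangular, so N³ = 0.
(I + N)³ = I + 3·N + 3·N² = [[1, 0, 0], [−3, 1, 0], [18, −12, 1]].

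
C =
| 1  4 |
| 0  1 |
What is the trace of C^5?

2

C = I + N where N = [[0, 4], [0, 0]] is strictly upper-triangular, so N^2 = 0.
(I + N)^5 = I + 5·N = [[1, 20], [0, 1]].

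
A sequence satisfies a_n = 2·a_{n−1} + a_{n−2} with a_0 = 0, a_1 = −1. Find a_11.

−5741

With companion matrix A = [[2, 1], [1, 0]], [a_n, a_{n−1}]ᵀ = A·[a_{n−1}, a_{n−2}]ᵀ, so [a_11, a_10]ᵀ = A^10·[a_1, a_0]ᵀ.
A^10 = [[5741, 2378], [2378, 985]], giving [a_11, a_10]ᵀ = [[−5741], [−2378]].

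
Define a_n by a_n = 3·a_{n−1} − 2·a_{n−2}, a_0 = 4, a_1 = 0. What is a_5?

With companion matrix C = [[3, −2], [1, 0]], [a_n, a_{n−1}]ᵀ = C·[a_{n−1}, a_{n−2}]ᵀ, so [a_5, a_4]ᵀ = C⁴·[a_1, a_0]ᵀ.
C⁴ = [[31, −30], [15, −14]], giving [a_5, a_4]ᵀ = [[−120], [−56]].

−120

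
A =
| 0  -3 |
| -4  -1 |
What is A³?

A² = [[12, 3], [4, 13]]
A³ = [[-12, -39], [-52, -25]]

[[-12, -39], [-52, -25]]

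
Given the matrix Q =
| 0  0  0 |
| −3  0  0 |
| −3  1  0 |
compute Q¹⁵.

[[0, 0, 0], [0, 0, 0], [0, 0, 0]]

Q is strictly triangular, hence nilpotent: Q³ = 0, so Q¹⁵ = 0.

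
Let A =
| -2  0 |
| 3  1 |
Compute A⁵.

tr A = -1 and det A = -2, so the characteristic polynomial is λ² − (-1)λ + (-2) with roots 1 and -2.
Eigenvectors give P = [[0, -1], [1, 1]] with P⁻¹ = [[1, 1], [-1, 0]], and A = P·diag(1, -2)·P⁻¹.
Then A⁵ = P·diag(1, -32)·P⁻¹ = [[0, 32], [1, -32]] · [[1, 1], [-1, 0]] = [[-32, 0], [33, 1]].

[[-32, 0], [33, 1]]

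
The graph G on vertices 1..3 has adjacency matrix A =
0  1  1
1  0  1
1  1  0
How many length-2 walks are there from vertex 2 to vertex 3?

1

The number of length-2 walks from vertex 2 to vertex 3 is entry (2,3) of A², where A is the adjacency matrix.
A² = [[2, 1, 1], [1, 2, 1], [1, 1, 2]]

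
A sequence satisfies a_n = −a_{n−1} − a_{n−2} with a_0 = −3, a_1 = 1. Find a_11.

With companion matrix M = [[−1, −1], [1, 0]], [a_n, a_{n−1}]ᵀ = M·[a_{n−1}, a_{n−2}]ᵀ, so [a_11, a_10]ᵀ = M¹⁰·[a_1, a_0]ᵀ.
M¹⁰ = [[−1, −1], [1, 0]], giving [a_11, a_10]ᵀ = [[2], [1]].

2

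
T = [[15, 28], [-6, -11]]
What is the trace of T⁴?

tr T = 4 and det T = 3, so the characteristic polynomial is λ² − (4)λ + (3) with roots 3 and 1.
Eigenvectors give P = [[7, -2], [-3, 1]] with P⁻¹ = [[1, 2], [3, 7]], and T = P·diag(3, 1)·P⁻¹.
Then T⁴ = P·diag(81, 1)·P⁻¹ = [[567, -2], [-243, 1]] · [[1, 2], [3, 7]] = [[561, 1120], [-240, -479]].

82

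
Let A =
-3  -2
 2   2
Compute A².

[[5, 2], [-2, 0]]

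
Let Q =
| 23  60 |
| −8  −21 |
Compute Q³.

tr Q = 2 and det Q = −3, so the characteristic polynomial is λ² − (2)λ + (−3) with roots −1 and 3.
Eigenvectors give P = [[−5, −3], [2, 1]] with P⁻¹ = [[1, 3], [−2, −5]], and Q = P·diag(−1, 3)·P⁻¹.
Then Q³ = P·diag(−1, 27)·P⁻¹ = [[5, −81], [−2, 27]] · [[1, 3], [−2, −5]] = [[167, 420], [−56, −141]].

[[167, 420], [−56, −141]]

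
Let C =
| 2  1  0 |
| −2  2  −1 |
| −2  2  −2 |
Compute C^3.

[[−2, 8, −2], [−12, −6, 0], [−8, −4, −2]]

C^2 = [[2, 4, −1], [−6, 0, 0], [−4, −2, 2]]
C^3 = [[−2, 8, −2], [−12, −6, 0], [−8, −4, −2]]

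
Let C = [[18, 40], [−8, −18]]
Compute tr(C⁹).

tr C = 0 and det C = −4, so the characteristic polynomial is λ² − (0)λ + (−4) with roots −2 and 2.
Eigenvectors give P = [[−2, 5], [1, −2]] with P⁻¹ = [[2, 5], [1, 2]], and C = P·diag(−2, 2)·P⁻¹.
Then C⁹ = P·diag(−512, 512)·P⁻¹ = [[1024, 2560], [−512, −1024]] · [[2, 5], [1, 2]] = [[4608, 10240], [−2048, −4608]].

0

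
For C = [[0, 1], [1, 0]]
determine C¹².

[[1, 0], [0, 1]]

C² = I (check: tr C = 0 and det C = -1), so C¹² = I since 12 is even.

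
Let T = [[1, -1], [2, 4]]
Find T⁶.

[[-601, -665], [1330, 1394]]

tr T = 5 and det T = 6, so the characteristic polynomial is λ² − (5)λ + (6) with roots 3 and 2.
Eigenvectors give P = [[-1, 1], [2, -1]] with P⁻¹ = [[1, 1], [2, 1]], and T = P·diag(3, 2)·P⁻¹.
Then T⁶ = P·diag(729, 64)·P⁻¹ = [[-729, 64], [1458, -64]] · [[1, 1], [2, 1]] = [[-601, -665], [1330, 1394]].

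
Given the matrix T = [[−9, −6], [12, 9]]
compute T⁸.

tr T = 0 and det T = −9, so the characteristic polynomial is λ² − (0)λ + (−9) with roots 3 and −3.
Eigenvectors give P = [[−1, −1], [2, 1]] with P⁻¹ = [[1, 1], [−2, −1]], and T = P·diag(3, −3)·P⁻¹.
Then T⁸ = P·diag(6561, 6561)·P⁻¹ = [[−6561, −6561], [13122, 6561]] · [[1, 1], [−2, −1]] = [[6561, 0], [0, 6561]].

[[6561, 0], [0, 6561]]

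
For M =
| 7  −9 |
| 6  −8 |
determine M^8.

tr M = −1 and det M = −2, so the characteristic polynomial is λ² − (−1)λ + (−2) with roots 1 and −2.
Eigenvectors give P = [[3, 1], [2, 1]] with P⁻¹ = [[1, −1], [−2, 3]], and M = P·diag(1, −2)·P⁻¹.
Then M^8 = P·diag(1, 256)·P⁻¹ = [[3, 256], [2, 256]] · [[1, −1], [−2, 3]] = [[−509, 765], [−510, 766]].

[[−509, 765], [−510, 766]]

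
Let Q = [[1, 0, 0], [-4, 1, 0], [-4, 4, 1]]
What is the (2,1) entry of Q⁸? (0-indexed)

Q = I + N where N = [[0, 0, 0], [-4, 0, 0], [-4, 4, 0]] is strictly lower-triangular, so N³ = 0.
(I + N)⁸ = I + 8·N + 28·N² = [[1, 0, 0], [-32, 1, 0], [-480, 32, 1]].

32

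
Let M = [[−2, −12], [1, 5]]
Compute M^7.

[[−380, −1524], [127, 509]]

tr M = 3 and det M = 2, so the characteristic polynomial is λ² − (3)λ + (2) with roots 1 and 2.
Eigenvectors give P = [[4, −3], [−1, 1]] with P⁻¹ = [[1, 3], [1, 4]], and M = P·diag(1, 2)·P⁻¹.
Then M^7 = P·diag(1, 128)·P⁻¹ = [[4, −384], [−1, 128]] · [[1, 3], [1, 4]] = [[−380, −1524], [127, 509]].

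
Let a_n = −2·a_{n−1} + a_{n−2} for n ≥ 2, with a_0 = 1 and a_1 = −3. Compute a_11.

With companion matrix B = [[−2, 1], [1, 0]], [a_n, a_{n−1}]ᵀ = B·[a_{n−1}, a_{n−2}]ᵀ, so [a_11, a_10]ᵀ = B^10·[a_1, a_0]ᵀ.
B^10 = [[5741, −2378], [−2378, 985]], giving [a_11, a_10]ᵀ = [[−19601], [8119]].

−19601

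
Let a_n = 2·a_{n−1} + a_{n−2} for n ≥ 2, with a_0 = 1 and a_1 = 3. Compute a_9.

3363

With companion matrix B = [[2, 1], [1, 0]], [a_n, a_{n−1}]ᵀ = B·[a_{n−1}, a_{n−2}]ᵀ, so [a_9, a_8]ᵀ = B^8·[a_1, a_0]ᵀ.
B^8 = [[985, 408], [408, 169]], giving [a_9, a_8]ᵀ = [[3363], [1393]].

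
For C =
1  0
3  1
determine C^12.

C = I + N where N = [[0, 0], [3, 0]] is strictly lower-triangular, so N^2 = 0.
(I + N)^12 = I + 12·N = [[1, 0], [36, 1]].

[[1, 0], [36, 1]]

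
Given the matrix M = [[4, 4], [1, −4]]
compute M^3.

[[80, 80], [20, −80]]

M^2 = [[20, 0], [0, 20]]
M^3 = [[80, 80], [20, −80]]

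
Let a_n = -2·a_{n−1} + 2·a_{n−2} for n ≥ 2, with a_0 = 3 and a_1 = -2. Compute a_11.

-76672

With companion matrix A = [[-2, 2], [1, 0]], [a_n, a_{n−1}]ᵀ = A·[a_{n−1}, a_{n−2}]ᵀ, so [a_11, a_10]ᵀ = A^10·[a_1, a_0]ᵀ.
A^10 = [[18272, -13376], [-6688, 4896]], giving [a_11, a_10]ᵀ = [[-76672], [28064]].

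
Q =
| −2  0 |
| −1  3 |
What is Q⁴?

[[16, 0], [−13, 81]]

Q² = [[4, 0], [−1, 9]]
Q³ = [[−8, 0], [−7, 27]]
Q⁴ = [[16, 0], [−13, 81]]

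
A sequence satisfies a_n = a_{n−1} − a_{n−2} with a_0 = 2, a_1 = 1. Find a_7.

1

With companion matrix M = [[1, −1], [1, 0]], [a_n, a_{n−1}]ᵀ = M·[a_{n−1}, a_{n−2}]ᵀ, so [a_7, a_6]ᵀ = M⁶·[a_1, a_0]ᵀ.
M⁶ = [[1, 0], [0, 1]], giving [a_7, a_6]ᵀ = [[1], [2]].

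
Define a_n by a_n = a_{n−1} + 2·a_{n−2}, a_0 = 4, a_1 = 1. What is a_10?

1709

With companion matrix A = [[1, 2], [1, 0]], [a_n, a_{n−1}]ᵀ = A·[a_{n−1}, a_{n−2}]ᵀ, so [a_10, a_9]ᵀ = A⁹·[a_1, a_0]ᵀ.
A⁹ = [[341, 342], [171, 170]], giving [a_10, a_9]ᵀ = [[1709], [851]].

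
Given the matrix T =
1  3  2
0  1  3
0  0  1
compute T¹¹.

T = I + N where N = [[0, 3, 2], [0, 0, 3], [0, 0, 0]] is strictly upper-triangular, so N³ = 0.
(I + N)¹¹ = I + 11·N + 55·N² = [[1, 33, 517], [0, 1, 33], [0, 0, 1]].

[[1, 33, 517], [0, 1, 33], [0, 0, 1]]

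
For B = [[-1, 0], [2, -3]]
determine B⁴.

[[1, 0], [-80, 81]]

B² = [[1, 0], [-8, 9]]
B³ = [[-1, 0], [26, -27]]
B⁴ = [[1, 0], [-80, 81]]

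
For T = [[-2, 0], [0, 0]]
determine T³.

T² = [[4, 0], [0, 0]]
T³ = [[-8, 0], [0, 0]]

[[-8, 0], [0, 0]]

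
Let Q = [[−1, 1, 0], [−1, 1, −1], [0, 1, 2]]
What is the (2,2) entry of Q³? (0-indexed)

Q² = [[0, 0, −1], [0, −1, −3], [−1, 3, 3]]
Q³ = [[0, −1, −2], [1, −4, −5], [−2, 5, 3]]

3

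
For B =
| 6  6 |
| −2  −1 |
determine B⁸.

tr B = 5 and det B = 6, so the characteristic polynomial is λ² − (5)λ + (6) with roots 2 and 3.
Eigenvectors give P = [[3, −2], [−2, 1]] with P⁻¹ = [[−1, −2], [−2, −3]], and B = P·diag(2, 3)·P⁻¹.
Then B⁸ = P·diag(256, 6561)·P⁻¹ = [[768, −13122], [−512, 6561]] · [[−1, −2], [−2, −3]] = [[25476, 37830], [−12610, −18659]].

[[25476, 37830], [−12610, −18659]]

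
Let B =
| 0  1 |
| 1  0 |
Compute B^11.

[[0, 1], [1, 0]]

B² = I (check: tr B = 0 and det B = −1), so B^11 = B since 11 is odd.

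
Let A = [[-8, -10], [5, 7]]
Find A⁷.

[[-4502, -4630], [2315, 2443]]

tr A = -1 and det A = -6, so the characteristic polynomial is λ² − (-1)λ + (-6) with roots -3 and 2.
Eigenvectors give P = [[2, -1], [-1, 1]] with P⁻¹ = [[1, 1], [1, 2]], and A = P·diag(-3, 2)·P⁻¹.
Then A⁷ = P·diag(-2187, 128)·P⁻¹ = [[-4374, -128], [2187, 128]] · [[1, 1], [1, 2]] = [[-4502, -4630], [2315, 2443]].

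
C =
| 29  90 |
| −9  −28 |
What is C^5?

[[329, 990], [−99, −298]]

tr C = 1 and det C = −2, so the characteristic polynomial is λ² − (1)λ + (−2) with roots 2 and −1.
Eigenvectors give P = [[−10, 3], [3, −1]] with P⁻¹ = [[−1, −3], [−3, −10]], and C = P·diag(2, −1)·P⁻¹.
Then C^5 = P·diag(32, −1)·P⁻¹ = [[−320, −3], [96, 1]] · [[−1, −3], [−3, −10]] = [[329, 990], [−99, −298]].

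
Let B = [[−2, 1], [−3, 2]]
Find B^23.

B² = I (check: tr B = 0 and det B = −1), so B^23 = B since 23 is odd.

[[−2, 1], [−3, 2]]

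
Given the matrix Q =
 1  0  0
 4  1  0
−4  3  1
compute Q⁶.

Q = I + N where N = [[0, 0, 0], [4, 0, 0], [−4, 3, 0]] is strictly lower-triangular, so N³ = 0.
(I + N)⁶ = I + 6·N + 15·N² = [[1, 0, 0], [24, 1, 0], [156, 18, 1]].

[[1, 0, 0], [24, 1, 0], [156, 18, 1]]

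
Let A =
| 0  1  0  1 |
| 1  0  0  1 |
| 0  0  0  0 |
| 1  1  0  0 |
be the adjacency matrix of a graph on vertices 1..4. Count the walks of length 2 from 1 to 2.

The number of length-2 walks from vertex 1 to vertex 2 is entry (1,2) of A^2, where A is the adjacency matrix.
A^2 = [[2, 1, 0, 1], [1, 2, 0, 1], [0, 0, 0, 0], [1, 1, 0, 2]]

1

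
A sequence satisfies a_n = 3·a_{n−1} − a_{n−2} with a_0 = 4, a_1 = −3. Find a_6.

With companion matrix T = [[3, −1], [1, 0]], [a_n, a_{n−1}]ᵀ = T·[a_{n−1}, a_{n−2}]ᵀ, so [a_6, a_5]ᵀ = T^5·[a_1, a_0]ᵀ.
T^5 = [[144, −55], [55, −21]], giving [a_6, a_5]ᵀ = [[−652], [−249]].

−652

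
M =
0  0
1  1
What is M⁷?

M² = M (a projection; rank 1, trace 1), so M⁷ = M.

[[0, 0], [1, 1]]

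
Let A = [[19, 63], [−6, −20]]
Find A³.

[[55, 189], [−18, −62]]

tr A = −1 and det A = −2, so the characteristic polynomial is λ² − (−1)λ + (−2) with roots −2 and 1.
Eigenvectors give P = [[−3, 7], [1, −2]] with P⁻¹ = [[2, 7], [1, 3]], and A = P·diag(−2, 1)·P⁻¹.
Then A³ = P·diag(−8, 1)·P⁻¹ = [[24, 7], [−8, −2]] · [[2, 7], [1, 3]] = [[55, 189], [−18, −62]].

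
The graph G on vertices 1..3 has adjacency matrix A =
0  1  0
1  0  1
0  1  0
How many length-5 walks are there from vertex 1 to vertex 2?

4

The number of length-5 walks from vertex 1 to vertex 2 is entry (1,2) of A⁵, where A is the adjacency matrix.
A² = [[1, 0, 1], [0, 2, 0], [1, 0, 1]]
A³ = [[0, 2, 0], [2, 0, 2], [0, 2, 0]]
A⁴ = [[2, 0, 2], [0, 4, 0], [2, 0, 2]]
A⁵ = [[0, 4, 0], [4, 0, 4], [0, 4, 0]]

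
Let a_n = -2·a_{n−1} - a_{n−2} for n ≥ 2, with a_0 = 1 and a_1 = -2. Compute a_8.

With companion matrix B = [[-2, -1], [1, 0]], [a_n, a_{n−1}]ᵀ = B·[a_{n−1}, a_{n−2}]ᵀ, so [a_8, a_7]ᵀ = B⁷·[a_1, a_0]ᵀ.
B⁷ = [[-8, -7], [7, 6]], giving [a_8, a_7]ᵀ = [[9], [-8]].

9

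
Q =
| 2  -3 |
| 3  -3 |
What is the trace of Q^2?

-5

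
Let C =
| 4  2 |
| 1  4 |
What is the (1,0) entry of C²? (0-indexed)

8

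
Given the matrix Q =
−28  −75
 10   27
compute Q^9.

[[−120658, −302925], [40390, 101487]]

tr Q = −1 and det Q = −6, so the characteristic polynomial is λ² − (−1)λ + (−6) with roots −3 and 2.
Eigenvectors give P = [[−3, −5], [1, 2]] with P⁻¹ = [[−2, −5], [1, 3]], and Q = P·diag(−3, 2)·P⁻¹.
Then Q^9 = P·diag(−19683, 512)·P⁻¹ = [[59049, −2560], [−19683, 1024]] · [[−2, −5], [1, 3]] = [[−120658, −302925], [40390, 101487]].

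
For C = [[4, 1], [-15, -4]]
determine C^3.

C² = I (check: tr C = 0 and det C = -1), so C^3 = C since 3 is odd.

[[4, 1], [-15, -4]]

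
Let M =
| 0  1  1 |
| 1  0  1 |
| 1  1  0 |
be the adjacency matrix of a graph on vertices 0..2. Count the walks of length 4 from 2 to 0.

The number of length-4 walks from vertex 2 to vertex 0 is entry (2,0) of M⁴, where M is the adjacency matrix.
M² = [[2, 1, 1], [1, 2, 1], [1, 1, 2]]
M³ = [[2, 3, 3], [3, 2, 3], [3, 3, 2]]
M⁴ = [[6, 5, 5], [5, 6, 5], [5, 5, 6]]

5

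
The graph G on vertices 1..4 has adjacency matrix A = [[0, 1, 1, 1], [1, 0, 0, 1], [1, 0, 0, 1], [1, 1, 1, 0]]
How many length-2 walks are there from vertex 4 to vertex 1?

The number of length-2 walks from vertex 4 to vertex 1 is entry (4,1) of A², where A is the adjacency matrix.
A² = [[3, 1, 1, 2], [1, 2, 2, 1], [1, 2, 2, 1], [2, 1, 1, 3]]

2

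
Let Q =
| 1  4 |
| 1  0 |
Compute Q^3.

[[9, 20], [5, 4]]

Q^2 = [[5, 4], [1, 4]]
Q^3 = [[9, 20], [5, 4]]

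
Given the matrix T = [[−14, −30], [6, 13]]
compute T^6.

tr T = −1 and det T = −2, so the characteristic polynomial is λ² − (−1)λ + (−2) with roots 1 and −2.
Eigenvectors give P = [[−2, 5], [1, −2]] with P⁻¹ = [[2, 5], [1, 2]], and T = P·diag(1, −2)·P⁻¹.
Then T^6 = P·diag(1, 64)·P⁻¹ = [[−2, 320], [1, −128]] · [[2, 5], [1, 2]] = [[316, 630], [−126, −251]].

[[316, 630], [−126, −251]]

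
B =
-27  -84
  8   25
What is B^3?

tr B = -2 and det B = -3, so the characteristic polynomial is λ² − (-2)λ + (-3) with roots 1 and -3.
Eigenvectors give P = [[-3, 7], [1, -2]] with P⁻¹ = [[2, 7], [1, 3]], and B = P·diag(1, -3)·P⁻¹.
Then B^3 = P·diag(1, -27)·P⁻¹ = [[-3, -189], [1, 54]] · [[2, 7], [1, 3]] = [[-195, -588], [56, 169]].

[[-195, -588], [56, 169]]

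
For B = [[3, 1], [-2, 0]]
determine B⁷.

[[255, 127], [-254, -126]]

tr B = 3 and det B = 2, so the characteristic polynomial is λ² − (3)λ + (2) with roots 2 and 1.
Eigenvectors give P = [[1, 1], [-1, -2]] with P⁻¹ = [[2, 1], [-1, -1]], and B = P·diag(2, 1)·P⁻¹.
Then B⁷ = P·diag(128, 1)·P⁻¹ = [[128, 1], [-128, -2]] · [[2, 1], [-1, -1]] = [[255, 127], [-254, -126]].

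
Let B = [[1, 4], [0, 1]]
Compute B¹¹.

[[1, 44], [0, 1]]

B = I + N where N = [[0, 4], [0, 0]] is strictly upper-triangular, so N² = 0.
(I + N)¹¹ = I + 11·N = [[1, 44], [0, 1]].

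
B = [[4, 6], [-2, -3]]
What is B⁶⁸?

B² = B (a projection; rank 1, trace 1), so B⁶⁸ = B.

[[4, 6], [-2, -3]]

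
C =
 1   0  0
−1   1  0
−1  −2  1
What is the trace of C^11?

C = I + N where N = [[0, 0, 0], [−1, 0, 0], [−1, −2, 0]] is strictly lower-triangular, so N^3 = 0.
(I + N)^11 = I + 11·N + 55·N^2 = [[1, 0, 0], [−11, 1, 0], [99, −22, 1]].

3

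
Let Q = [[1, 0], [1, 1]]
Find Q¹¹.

[[1, 0], [11, 1]]

Q = I + N where N = [[0, 0], [1, 0]] is strictly lower-triangular, so N² = 0.
(I + N)¹¹ = I + 11·N = [[1, 0], [11, 1]].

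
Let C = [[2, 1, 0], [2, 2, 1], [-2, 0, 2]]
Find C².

[[6, 4, 1], [6, 6, 4], [-8, -2, 4]]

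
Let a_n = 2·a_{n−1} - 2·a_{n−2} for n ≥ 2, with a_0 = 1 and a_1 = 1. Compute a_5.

-4

With companion matrix Q = [[2, -2], [1, 0]], [a_n, a_{n−1}]ᵀ = Q·[a_{n−1}, a_{n−2}]ᵀ, so [a_5, a_4]ᵀ = Q⁴·[a_1, a_0]ᵀ.
Q⁴ = [[-4, 0], [0, -4]], giving [a_5, a_4]ᵀ = [[-4], [-4]].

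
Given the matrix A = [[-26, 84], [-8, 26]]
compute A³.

[[-104, 336], [-32, 104]]

tr A = 0 and det A = -4, so the characteristic polynomial is λ² − (0)λ + (-4) with roots 2 and -2.
Eigenvectors give P = [[-3, 7], [-1, 2]] with P⁻¹ = [[2, -7], [1, -3]], and A = P·diag(2, -2)·P⁻¹.
Then A³ = P·diag(8, -8)·P⁻¹ = [[-24, -56], [-8, -16]] · [[2, -7], [1, -3]] = [[-104, 336], [-32, 104]].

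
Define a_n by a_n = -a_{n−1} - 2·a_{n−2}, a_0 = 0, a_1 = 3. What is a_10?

With companion matrix C = [[-1, -2], [1, 0]], [a_n, a_{n−1}]ᵀ = C·[a_{n−1}, a_{n−2}]ᵀ, so [a_10, a_9]ᵀ = C⁹·[a_1, a_0]ᵀ.
C⁹ = [[11, 34], [-17, -6]], giving [a_10, a_9]ᵀ = [[33], [-51]].

33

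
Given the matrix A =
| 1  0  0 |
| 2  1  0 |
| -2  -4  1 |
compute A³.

A = I + N where N = [[0, 0, 0], [2, 0, 0], [-2, -4, 0]] is strictly lower-triangular, so N³ = 0.
(I + N)³ = I + 3·N + 3·N² = [[1, 0, 0], [6, 1, 0], [-30, -12, 1]].

[[1, 0, 0], [6, 1, 0], [-30, -12, 1]]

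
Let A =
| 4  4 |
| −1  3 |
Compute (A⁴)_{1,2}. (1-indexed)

476

A² = [[12, 28], [−7, 5]]
A³ = [[20, 132], [−33, −13]]
A⁴ = [[−52, 476], [−119, −171]]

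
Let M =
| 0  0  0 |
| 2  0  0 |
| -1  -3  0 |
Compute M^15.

[[0, 0, 0], [0, 0, 0], [0, 0, 0]]

M is strictly triangular, hence nilpotent: M^3 = 0, so M^15 = 0.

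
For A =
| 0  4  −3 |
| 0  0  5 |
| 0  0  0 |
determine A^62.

A is strictly triangular, hence nilpotent: A^3 = 0, so A^62 = 0.

[[0, 0, 0], [0, 0, 0], [0, 0, 0]]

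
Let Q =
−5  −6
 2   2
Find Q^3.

[[−29, −42], [14, 20]]

tr Q = −3 and det Q = 2, so the characteristic polynomial is λ² − (−3)λ + (2) with roots −2 and −1.
Eigenvectors give P = [[−2, −3], [1, 2]] with P⁻¹ = [[−2, −3], [1, 2]], and Q = P·diag(−2, −1)·P⁻¹.
Then Q^3 = P·diag(−8, −1)·P⁻¹ = [[16, 3], [−8, −2]] · [[−2, −3], [1, 2]] = [[−29, −42], [14, 20]].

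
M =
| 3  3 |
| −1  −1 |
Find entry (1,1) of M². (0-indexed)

−2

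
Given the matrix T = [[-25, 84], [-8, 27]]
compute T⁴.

[[-479, 1680], [-160, 561]]

tr T = 2 and det T = -3, so the characteristic polynomial is λ² − (2)λ + (-3) with roots 3 and -1.
Eigenvectors give P = [[-3, 7], [-1, 2]] with P⁻¹ = [[2, -7], [1, -3]], and T = P·diag(3, -1)·P⁻¹.
Then T⁴ = P·diag(81, 1)·P⁻¹ = [[-243, 7], [-81, 2]] · [[2, -7], [1, -3]] = [[-479, 1680], [-160, 561]].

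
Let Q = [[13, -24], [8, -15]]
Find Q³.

[[85, -168], [56, -111]]

tr Q = -2 and det Q = -3, so the characteristic polynomial is λ² − (-2)λ + (-3) with roots 1 and -3.
Eigenvectors give P = [[2, -3], [1, -2]] with P⁻¹ = [[2, -3], [1, -2]], and Q = P·diag(1, -3)·P⁻¹.
Then Q³ = P·diag(1, -27)·P⁻¹ = [[2, 81], [1, 54]] · [[2, -3], [1, -2]] = [[85, -168], [56, -111]].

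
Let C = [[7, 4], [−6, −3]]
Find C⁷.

tr C = 4 and det C = 3, so the characteristic polynomial is λ² − (4)λ + (3) with roots 1 and 3.
Eigenvectors give P = [[2, −1], [−3, 1]] with P⁻¹ = [[−1, −1], [−3, −2]], and C = P·diag(1, 3)·P⁻¹.
Then C⁷ = P·diag(1, 2187)·P⁻¹ = [[2, −2187], [−3, 2187]] · [[−1, −1], [−3, −2]] = [[6559, 4372], [−6558, −4371]].

[[6559, 4372], [−6558, −4371]]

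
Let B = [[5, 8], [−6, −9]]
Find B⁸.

[[−19679, −26240], [19680, 26241]]

tr B = −4 and det B = 3, so the characteristic polynomial is λ² − (−4)λ + (3) with roots −1 and −3.
Eigenvectors give P = [[4, 1], [−3, −1]] with P⁻¹ = [[1, 1], [−3, −4]], and B = P·diag(−1, −3)·P⁻¹.
Then B⁸ = P·diag(1, 6561)·P⁻¹ = [[4, 6561], [−3, −6561]] · [[1, 1], [−3, −4]] = [[−19679, −26240], [19680, 26241]].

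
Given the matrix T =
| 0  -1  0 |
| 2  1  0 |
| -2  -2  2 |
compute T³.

[[-2, 1, 0], [-2, -3, 0], [-16, -4, 8]]

T² = [[-2, -1, 0], [2, -1, 0], [-8, -4, 4]]
T³ = [[-2, 1, 0], [-2, -3, 0], [-16, -4, 8]]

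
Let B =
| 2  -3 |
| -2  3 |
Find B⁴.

B² = [[10, -15], [-10, 15]]
B³ = [[50, -75], [-50, 75]]
B⁴ = [[250, -375], [-250, 375]]

[[250, -375], [-250, 375]]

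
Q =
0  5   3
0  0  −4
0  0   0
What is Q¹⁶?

Q is strictly triangular, hence nilpotent: Q³ = 0, so Q¹⁶ = 0.

[[0, 0, 0], [0, 0, 0], [0, 0, 0]]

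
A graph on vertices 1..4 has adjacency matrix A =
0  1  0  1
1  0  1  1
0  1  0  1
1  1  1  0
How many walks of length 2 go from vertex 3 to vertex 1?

2

The number of length-2 walks from vertex 3 to vertex 1 is entry (3,1) of A^2, where A is the adjacency matrix.
A^2 = [[2, 1, 2, 1], [1, 3, 1, 2], [2, 1, 2, 1], [1, 2, 1, 3]]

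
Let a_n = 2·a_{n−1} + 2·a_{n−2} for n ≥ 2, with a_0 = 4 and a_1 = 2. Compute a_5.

With companion matrix M = [[2, 2], [1, 0]], [a_n, a_{n−1}]ᵀ = M·[a_{n−1}, a_{n−2}]ᵀ, so [a_5, a_4]ᵀ = M⁴·[a_1, a_0]ᵀ.
M⁴ = [[44, 32], [16, 12]], giving [a_5, a_4]ᵀ = [[216], [80]].

216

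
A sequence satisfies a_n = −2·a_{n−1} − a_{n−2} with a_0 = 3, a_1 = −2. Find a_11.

With companion matrix B = [[−2, −1], [1, 0]], [a_n, a_{n−1}]ᵀ = B·[a_{n−1}, a_{n−2}]ᵀ, so [a_11, a_10]ᵀ = B^10·[a_1, a_0]ᵀ.
B^10 = [[11, 10], [−10, −9]], giving [a_11, a_10]ᵀ = [[8], [−7]].

8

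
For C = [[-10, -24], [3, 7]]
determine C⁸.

tr C = -3 and det C = 2, so the characteristic polynomial is λ² − (-3)λ + (2) with roots -2 and -1.
Eigenvectors give P = [[-3, 8], [1, -3]] with P⁻¹ = [[-3, -8], [-1, -3]], and C = P·diag(-2, -1)·P⁻¹.
Then C⁸ = P·diag(256, 1)·P⁻¹ = [[-768, 8], [256, -3]] · [[-3, -8], [-1, -3]] = [[2296, 6120], [-765, -2039]].

[[2296, 6120], [-765, -2039]]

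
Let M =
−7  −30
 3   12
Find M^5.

tr M = 5 and det M = 6, so the characteristic polynomial is λ² − (5)λ + (6) with roots 3 and 2.
Eigenvectors give P = [[−3, 10], [1, −3]] with P⁻¹ = [[3, 10], [1, 3]], and M = P·diag(3, 2)·P⁻¹.
Then M^5 = P·diag(243, 32)·P⁻¹ = [[−729, 320], [243, −96]] · [[3, 10], [1, 3]] = [[−1867, −6330], [633, 2142]].

[[−1867, −6330], [633, 2142]]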